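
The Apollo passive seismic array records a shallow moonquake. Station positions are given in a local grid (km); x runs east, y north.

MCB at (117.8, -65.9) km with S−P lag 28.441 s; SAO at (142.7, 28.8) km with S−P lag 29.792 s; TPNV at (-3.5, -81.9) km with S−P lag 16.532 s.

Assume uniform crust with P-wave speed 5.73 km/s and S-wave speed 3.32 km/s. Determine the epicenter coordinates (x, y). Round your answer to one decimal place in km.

x ≈ -92.0 km, y ≈ 14.0 km

Distance from S−P lag: d = Δt · v_P v_S / (v_P − v_S) = Δt · (5.73·3.32)/(5.73−3.32) ≈ 7.8936·Δt.
So d_MCB = 224.50, d_SAO = 235.17, d_TPNV = 130.50 km.
Circle about each station: (x − 117.8)² + (y + 65.9)² = 224.50²; (x − 142.7)² + (y − 28.8)² = 235.17²; (x + 3.5)² + (y + 81.9)² = 130.50².
Subtracting the MCB equation from the SAO and TPNV equations removes the quadratic terms:
49.8 x + 189.4 y = -1931.60
-242.6 x − 32.0 y = 21870.21
Solving the 2×2 system: x ≈ -92.0, y ≈ 14.0 km.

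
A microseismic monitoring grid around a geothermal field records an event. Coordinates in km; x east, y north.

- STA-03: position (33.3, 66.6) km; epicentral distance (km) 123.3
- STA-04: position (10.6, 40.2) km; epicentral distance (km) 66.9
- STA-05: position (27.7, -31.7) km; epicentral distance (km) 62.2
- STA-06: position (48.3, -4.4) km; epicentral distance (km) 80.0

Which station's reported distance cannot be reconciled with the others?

STA-03

Solve using three stations at a time. Using STA-04, STA-05, STA-06 (subtract circle equations pairwise → linear system) gives (x, y) ≈ (-31.4, -12.0).
Distances from that point to each station vs reported:
  STA-03: calculated 101.8 vs reported 123.3 → residual 21.5 km
  STA-04: calculated 67.0 vs reported 66.9 → residual 0.1 km
  STA-05: calculated 62.3 vs reported 62.2 → residual 0.1 km
  STA-06: calculated 80.1 vs reported 80.0 → residual 0.1 km
STA-04, STA-05, STA-06 are mutually consistent (residuals ≈ 0); STA-03 is off by 21.5 km.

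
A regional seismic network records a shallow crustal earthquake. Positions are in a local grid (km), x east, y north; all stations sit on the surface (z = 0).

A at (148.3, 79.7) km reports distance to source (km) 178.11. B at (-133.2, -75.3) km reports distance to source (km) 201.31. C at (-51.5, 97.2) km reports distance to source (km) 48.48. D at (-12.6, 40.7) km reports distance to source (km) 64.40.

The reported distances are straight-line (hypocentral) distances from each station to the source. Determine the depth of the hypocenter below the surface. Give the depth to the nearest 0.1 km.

depth ≈ 39.9 km

Each station gives a sphere (x−x_i)² + (y−y_i)² + z² = d_i² (stations at z=0).
Subtracting the A sphere from B and C: z² cancels, leaving linear equations in x and y:
-563.0 x − 310.0 y = -13735.19
-399.6 x + 35.0 y = 13127.97
Solving: x ≈ -24.996, y ≈ 89.703 km (keep extra digits for the depth step; rounded: -25.0, 89.7).
Then from the A sphere: z² = 178.11² − (x − 148.3)² − (y − 79.7)² with x = -24.996, y = 89.703, so z ≈ 39.895 ≈ 39.9 km.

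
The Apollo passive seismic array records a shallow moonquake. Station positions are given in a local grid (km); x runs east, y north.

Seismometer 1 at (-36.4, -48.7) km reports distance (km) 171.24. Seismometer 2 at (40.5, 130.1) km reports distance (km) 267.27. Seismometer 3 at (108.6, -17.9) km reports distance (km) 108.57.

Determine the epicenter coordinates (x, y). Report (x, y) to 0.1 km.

x ≈ 116.3 km, y ≈ -126.2 km

Circle about each station: (x + 36.4)² + (y + 48.7)² = 171.24²; (x − 40.5)² + (y − 130.1)² = 267.27²; (x − 108.6)² + (y + 17.9)² = 108.57².
Subtracting the Seismometer 1 equation from the Seismometer 2 and Seismometer 3 equations removes the quadratic terms:
153.8 x + 357.6 y = -27240.51
290.0 x + 61.6 y = 25953.41
Solving the 2×2 system: x ≈ 116.3, y ≈ -126.2 km.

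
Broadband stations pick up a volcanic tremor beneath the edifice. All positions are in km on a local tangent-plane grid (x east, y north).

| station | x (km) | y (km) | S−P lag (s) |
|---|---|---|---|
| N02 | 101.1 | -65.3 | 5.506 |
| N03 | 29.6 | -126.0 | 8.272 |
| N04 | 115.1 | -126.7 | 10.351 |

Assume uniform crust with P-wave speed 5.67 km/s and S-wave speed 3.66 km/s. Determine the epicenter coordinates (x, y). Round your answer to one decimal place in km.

Distance from S−P lag: d = Δt · v_P v_S / (v_P − v_S) = Δt · (5.67·3.66)/(5.67−3.66) ≈ 10.3245·Δt.
So d_N02 = 56.85, d_N03 = 85.40, d_N04 = 106.87 km.
Circle about each station: (x − 101.1)² + (y + 65.3)² = 56.85²; (x − 29.6)² + (y + 126.0)² = 85.40²; (x − 115.1)² + (y + 126.7)² = 106.87².
Subtracting the N02 equation from the N03 and N04 equations removes the quadratic terms:
-143.0 x − 121.4 y = -1794.38
28.0 x − 122.8 y = 6626.33
Solving the 2×2 system: x ≈ 48.9, y ≈ -42.8 km.

x ≈ 48.9 km, y ≈ -42.8 km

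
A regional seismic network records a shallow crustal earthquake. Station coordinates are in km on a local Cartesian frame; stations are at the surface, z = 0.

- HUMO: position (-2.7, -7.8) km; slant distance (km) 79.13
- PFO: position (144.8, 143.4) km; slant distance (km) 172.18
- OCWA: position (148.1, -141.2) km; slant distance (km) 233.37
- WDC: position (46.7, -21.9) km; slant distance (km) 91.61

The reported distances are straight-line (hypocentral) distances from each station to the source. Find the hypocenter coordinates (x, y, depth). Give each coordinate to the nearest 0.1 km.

Each station gives a sphere (x−x_i)² + (y−y_i)² + z² = d_i² (stations at z=0).
Subtracting the HUMO sphere from PFO and OCWA: z² cancels, leaving linear equations in x and y:
295.0 x + 302.4 y = 18078.07
301.6 x − 266.8 y = -6397.08
Solving: x ≈ 17.002, y ≈ 43.196 km (keep extra digits for the depth step; rounded: 17.0, 43.2).
Then from the HUMO sphere: z² = 79.13² − (x + 2.7)² − (y + 7.8)² with x = 17.002, y = 43.196, so z ≈ 57.208 ≈ 57.2 km.
Check against WDC (with the unrounded solution): distance 91.61 ≈ 91.61 km. ✓

(17.0, 43.2, 57.2)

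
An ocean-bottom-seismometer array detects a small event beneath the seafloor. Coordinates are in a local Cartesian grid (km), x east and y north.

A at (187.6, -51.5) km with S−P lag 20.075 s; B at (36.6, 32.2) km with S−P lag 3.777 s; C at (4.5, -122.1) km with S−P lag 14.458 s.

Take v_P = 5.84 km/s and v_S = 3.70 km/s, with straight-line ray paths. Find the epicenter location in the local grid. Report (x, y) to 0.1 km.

Distance from S−P lag: d = Δt · v_P v_S / (v_P − v_S) = Δt · (5.84·3.70)/(5.84−3.70) ≈ 10.0972·Δt.
So d_A = 202.70, d_B = 38.14, d_C = 145.99 km.
Circle about each station: (x − 187.6)² + (y + 51.5)² = 202.70²; (x − 36.6)² + (y − 32.2)² = 38.14²; (x − 4.5)² + (y + 122.1)² = 145.99².
Subtracting the A equation from the B and C equations removes the quadratic terms:
-302.0 x + 167.4 y = 4163.02
-366.2 x − 141.2 y = -3143.14
Solving the 2×2 system: x ≈ -0.6, y ≈ 23.8 km.

x ≈ -0.6 km, y ≈ 23.8 km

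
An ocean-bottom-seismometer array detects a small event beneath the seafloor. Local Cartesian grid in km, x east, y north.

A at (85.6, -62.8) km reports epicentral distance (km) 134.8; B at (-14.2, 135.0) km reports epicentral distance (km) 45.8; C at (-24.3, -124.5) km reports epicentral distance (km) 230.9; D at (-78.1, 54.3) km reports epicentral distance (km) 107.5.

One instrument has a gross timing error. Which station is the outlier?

A

Solve using three stations at a time. Using B, C, D (subtract circle equations pairwise → linear system) gives (x, y) ≈ (18.0, 102.5).
Distances from that point to each station vs reported:
  A: calculated 178.6 vs reported 134.8 → residual 43.8 km
  B: calculated 45.7 vs reported 45.8 → residual 0.1 km
  C: calculated 230.9 vs reported 230.9 → residual 0.0 km
  D: calculated 107.5 vs reported 107.5 → residual 0.0 km
B, C, D are mutually consistent (residuals ≈ 0); A is off by 43.8 km.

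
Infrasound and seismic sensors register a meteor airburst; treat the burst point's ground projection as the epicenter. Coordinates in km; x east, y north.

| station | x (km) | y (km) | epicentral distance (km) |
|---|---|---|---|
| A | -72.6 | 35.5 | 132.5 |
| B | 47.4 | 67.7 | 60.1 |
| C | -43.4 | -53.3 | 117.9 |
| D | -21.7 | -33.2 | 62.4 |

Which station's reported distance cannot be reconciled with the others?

D

Solve using three stations at a time. Using A, B, C (subtract circle equations pairwise → linear system) gives (x, y) ≈ (57.1, 8.4).
Distances from that point to each station vs reported:
  A: calculated 132.5 vs reported 132.5 → residual 0.0 km
  B: calculated 60.1 vs reported 60.1 → residual 0.0 km
  C: calculated 117.9 vs reported 117.9 → residual 0.0 km
  D: calculated 89.1 vs reported 62.4 → residual 26.7 km
A, B, C are mutually consistent (residuals ≈ 0); D is off by 26.7 km.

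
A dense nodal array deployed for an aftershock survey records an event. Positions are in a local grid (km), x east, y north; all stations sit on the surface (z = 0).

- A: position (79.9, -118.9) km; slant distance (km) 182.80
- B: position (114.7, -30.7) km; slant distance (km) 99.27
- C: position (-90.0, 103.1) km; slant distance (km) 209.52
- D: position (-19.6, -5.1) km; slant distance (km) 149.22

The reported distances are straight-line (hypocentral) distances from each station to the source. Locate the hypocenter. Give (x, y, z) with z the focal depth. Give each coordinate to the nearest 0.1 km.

Each station gives a sphere (x−x_i)² + (y−y_i)² + z² = d_i² (stations at z=0).
Subtracting the A sphere from B and C: z² cancels, leaving linear equations in x and y:
69.6 x + 176.4 y = 17138.67
-339.8 x + 444.0 y = -12274.40
Solving: x ≈ 107.601, y ≈ 54.703 km (keep extra digits for the depth step; rounded: 107.6, 54.7).
Then from the A sphere: z² = 182.80² − (x − 79.9)² − (y + 118.9)² with x = 107.601, y = 54.703, so z ≈ 50.105 ≈ 50.1 km.

(107.6, 54.7, 50.1)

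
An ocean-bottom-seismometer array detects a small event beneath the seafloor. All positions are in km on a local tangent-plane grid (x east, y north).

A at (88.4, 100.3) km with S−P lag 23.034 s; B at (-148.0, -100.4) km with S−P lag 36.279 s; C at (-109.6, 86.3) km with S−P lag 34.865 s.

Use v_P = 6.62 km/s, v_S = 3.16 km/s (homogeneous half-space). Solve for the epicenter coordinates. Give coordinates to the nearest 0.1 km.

Distance from S−P lag: d = Δt · v_P v_S / (v_P − v_S) = Δt · (6.62·3.16)/(6.62−3.16) ≈ 6.0460·Δt.
So d_A = 139.26, d_B = 219.34, d_C = 210.79 km.
Circle about each station: (x − 88.4)² + (y − 100.3)² = 139.26²; (x + 148.0)² + (y + 100.4)² = 219.34²; (x + 109.6)² + (y − 86.3)² = 210.79².
Subtracting the A equation from the B and C equations removes the quadratic terms:
-472.8 x − 401.4 y = -14607.18
-396.0 x − 28.0 y = -23453.88
Solving the 2×2 system: x ≈ 61.8, y ≈ -36.4 km.

(61.8, -36.4)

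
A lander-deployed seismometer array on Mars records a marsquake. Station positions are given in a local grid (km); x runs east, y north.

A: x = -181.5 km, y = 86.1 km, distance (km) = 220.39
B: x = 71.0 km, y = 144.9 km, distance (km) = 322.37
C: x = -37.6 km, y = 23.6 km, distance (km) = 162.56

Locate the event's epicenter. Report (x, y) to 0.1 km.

x ≈ -109.5 km, y ≈ -122.2 km

Circle about each station: (x + 181.5)² + (y − 86.1)² = 220.39²; (x − 71.0)² + (y − 144.9)² = 322.37²; (x + 37.6)² + (y − 23.6)² = 162.56².
Subtracting the A equation from the B and C equations removes the quadratic terms:
505.0 x + 117.6 y = -69669.11
287.8 x − 125.0 y = -16238.74
Solving the 2×2 system: x ≈ -109.5, y ≈ -122.2 km.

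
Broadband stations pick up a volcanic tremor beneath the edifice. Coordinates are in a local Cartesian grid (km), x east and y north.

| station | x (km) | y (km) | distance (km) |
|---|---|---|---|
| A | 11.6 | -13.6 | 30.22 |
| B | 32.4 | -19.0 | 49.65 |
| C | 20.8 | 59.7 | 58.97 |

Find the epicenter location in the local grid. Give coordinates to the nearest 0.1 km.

x ≈ -8.8 km, y ≈ 8.7 km

Circle about each station: (x − 11.6)² + (y + 13.6)² = 30.22²; (x − 32.4)² + (y + 19.0)² = 49.65²; (x − 20.8)² + (y − 59.7)² = 58.97².
Subtracting the A equation from the B and C equations removes the quadratic terms:
41.6 x − 10.8 y = -460.63
18.4 x + 146.6 y = 1113.00
Solving the 2×2 system: x ≈ -8.8, y ≈ 8.7 km.
Check against A (with the unrounded x, y): √((x − 11.6)²+(y + 13.6)²) = 30.23 ≈ 30.22 km. ✓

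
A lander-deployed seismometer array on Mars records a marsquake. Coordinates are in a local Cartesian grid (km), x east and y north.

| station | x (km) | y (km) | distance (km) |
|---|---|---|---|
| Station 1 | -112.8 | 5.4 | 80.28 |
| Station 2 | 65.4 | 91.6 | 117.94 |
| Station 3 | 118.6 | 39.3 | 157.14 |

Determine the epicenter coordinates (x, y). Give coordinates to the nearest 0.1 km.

Circle about each station: (x + 112.8)² + (y − 5.4)² = 80.28²; (x − 65.4)² + (y − 91.6)² = 117.94²; (x − 118.6)² + (y − 39.3)² = 157.14².
Subtracting the Station 1 equation from the Station 2 and Station 3 equations removes the quadratic terms:
356.4 x + 172.4 y = -7550.25
462.8 x + 67.8 y = -15390.65
Solving the 2×2 system: x ≈ -38.5, y ≈ 35.8 km.

x ≈ -38.5 km, y ≈ 35.8 km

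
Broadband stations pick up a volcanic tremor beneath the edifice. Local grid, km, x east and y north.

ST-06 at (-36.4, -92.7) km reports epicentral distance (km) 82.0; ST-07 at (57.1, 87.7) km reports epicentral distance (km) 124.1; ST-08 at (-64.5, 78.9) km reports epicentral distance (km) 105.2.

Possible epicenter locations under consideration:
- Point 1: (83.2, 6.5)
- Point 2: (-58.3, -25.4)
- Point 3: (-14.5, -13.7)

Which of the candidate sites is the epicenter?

For each candidate, compare |candidate − station| to the reported distance:
Point 1: residuals ST-06 73.4, ST-07 38.8, ST-08 59.3 → max 73.4 km
Point 2: residuals ST-06 11.2, ST-07 37.5, ST-08 0.7 → max 37.5 km
Point 3: residuals ST-06 0.0, ST-07 0.0, ST-08 0.0 → max 0.0 km
Only Point 3 has all residuals ≈ 0.

Point 3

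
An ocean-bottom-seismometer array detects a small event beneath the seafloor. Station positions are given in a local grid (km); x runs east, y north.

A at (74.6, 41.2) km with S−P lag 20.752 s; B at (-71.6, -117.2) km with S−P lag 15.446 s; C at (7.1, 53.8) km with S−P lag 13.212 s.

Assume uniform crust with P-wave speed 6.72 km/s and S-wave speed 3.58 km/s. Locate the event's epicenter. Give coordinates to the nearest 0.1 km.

x ≈ -79.2 km, y ≈ 0.9 km

Distance from S−P lag: d = Δt · v_P v_S / (v_P − v_S) = Δt · (6.72·3.58)/(6.72−3.58) ≈ 7.6617·Δt.
So d_A = 158.99, d_B = 118.34, d_C = 101.23 km.
Circle about each station: (x − 74.6)² + (y − 41.2)² = 158.99²; (x + 71.6)² + (y + 117.2)² = 118.34²; (x − 7.1)² + (y − 53.8)² = 101.23².
Subtracting the A equation from the B and C equations removes the quadratic terms:
-292.4 x − 316.8 y = 22873.26
-135.0 x + 25.2 y = 10712.56
Solving the 2×2 system: x ≈ -79.2, y ≈ 0.9 km.
Check against A (with the unrounded x, y): √((x − 74.6)²+(y − 41.2)²) = 158.98 ≈ 158.99 km. ✓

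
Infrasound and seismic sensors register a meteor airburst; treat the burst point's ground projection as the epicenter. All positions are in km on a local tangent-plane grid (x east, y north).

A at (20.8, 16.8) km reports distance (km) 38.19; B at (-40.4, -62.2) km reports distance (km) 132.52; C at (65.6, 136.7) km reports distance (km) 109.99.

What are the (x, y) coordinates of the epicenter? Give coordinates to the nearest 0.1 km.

Circle about each station: (x − 20.8)² + (y − 16.8)² = 38.19²; (x + 40.4)² + (y + 62.2)² = 132.52²; (x − 65.6)² + (y − 136.7)² = 109.99².
Subtracting the A equation from the B and C equations removes the quadratic terms:
-122.4 x − 158.0 y = -11316.95
89.6 x + 239.8 y = 11636.05
Solving the 2×2 system: x ≈ 57.6, y ≈ 27.0 km.
Check against A (with the unrounded x, y): √((x − 20.8)²+(y − 16.8)²) = 38.19 ≈ 38.19 km. ✓

(57.6, 27.0)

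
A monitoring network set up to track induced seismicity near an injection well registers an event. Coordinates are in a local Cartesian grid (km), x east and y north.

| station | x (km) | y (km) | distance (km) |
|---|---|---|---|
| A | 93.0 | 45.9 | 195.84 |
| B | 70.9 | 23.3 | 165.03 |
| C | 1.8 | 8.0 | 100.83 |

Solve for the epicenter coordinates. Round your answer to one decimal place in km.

Circle about each station: (x − 93.0)² + (y − 45.9)² = 195.84²; (x − 70.9)² + (y − 23.3)² = 165.03²; (x − 1.8)² + (y − 8.0)² = 100.83².
Subtracting pairs of circle equations eliminates x²+y² and gives linear equations (the radical axes):
-44.2 x − 45.2 y = 5932.29
-182.4 x − 75.8 y = 17498.05
Solving the 2×2 system: x ≈ -69.7, y ≈ -63.1 km.
Check against A (with the unrounded x, y): √((x − 93.0)²+(y − 45.9)²) = 195.84 ≈ 195.84 km. ✓

x ≈ -69.7 km, y ≈ -63.1 km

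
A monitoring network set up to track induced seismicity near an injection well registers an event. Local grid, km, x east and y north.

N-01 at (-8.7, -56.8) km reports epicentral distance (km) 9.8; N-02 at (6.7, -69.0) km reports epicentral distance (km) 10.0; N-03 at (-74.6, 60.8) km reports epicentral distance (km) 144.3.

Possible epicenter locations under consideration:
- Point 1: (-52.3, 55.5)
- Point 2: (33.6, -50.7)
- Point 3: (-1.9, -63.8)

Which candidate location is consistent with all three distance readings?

For each candidate, compare |candidate − station| to the reported distance:
Point 1: residuals N-01 110.7, N-02 127.8, N-03 121.4 → max 127.8 km
Point 2: residuals N-01 32.9, N-02 22.5, N-03 11.1 → max 32.9 km
Point 3: residuals N-01 0.0, N-02 0.0, N-03 0.0 → max 0.0 km
Only Point 3 has all residuals ≈ 0.

Point 3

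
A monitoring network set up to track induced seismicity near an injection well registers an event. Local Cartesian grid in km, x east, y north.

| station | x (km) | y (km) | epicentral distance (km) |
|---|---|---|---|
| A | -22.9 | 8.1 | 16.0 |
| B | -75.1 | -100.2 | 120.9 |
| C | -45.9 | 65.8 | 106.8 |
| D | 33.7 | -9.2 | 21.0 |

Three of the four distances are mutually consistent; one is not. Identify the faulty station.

Solve using three stations at a time. Using B, C, D (subtract circle equations pairwise → linear system) gives (x, y) ≈ (16.3, -21.0).
Distances from that point to each station vs reported:
  A: calculated 48.8 vs reported 16.0 → residual 32.8 km
  B: calculated 120.9 vs reported 120.9 → residual 0.0 km
  C: calculated 106.8 vs reported 106.8 → residual 0.0 km
  D: calculated 21.1 vs reported 21.0 → residual 0.1 km
B, C, D are mutually consistent (residuals ≈ 0); A is off by 32.8 km.

A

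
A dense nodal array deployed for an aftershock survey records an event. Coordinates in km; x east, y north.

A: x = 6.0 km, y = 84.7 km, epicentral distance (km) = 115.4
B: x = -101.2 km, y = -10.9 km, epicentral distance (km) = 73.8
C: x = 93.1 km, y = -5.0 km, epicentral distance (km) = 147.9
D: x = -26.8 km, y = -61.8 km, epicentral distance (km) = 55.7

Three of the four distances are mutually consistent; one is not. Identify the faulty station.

B

Solve using three stations at a time. Using A, C, D (subtract circle equations pairwise → linear system) gives (x, y) ≈ (-54.5, -13.5).
Distances from that point to each station vs reported:
  A: calculated 115.4 vs reported 115.4 → residual 0.0 km
  B: calculated 46.7 vs reported 73.8 → residual 27.1 km
  C: calculated 147.9 vs reported 147.9 → residual 0.0 km
  D: calculated 55.7 vs reported 55.7 → residual 0.0 km
A, C, D are mutually consistent (residuals ≈ 0); B is off by 27.1 km.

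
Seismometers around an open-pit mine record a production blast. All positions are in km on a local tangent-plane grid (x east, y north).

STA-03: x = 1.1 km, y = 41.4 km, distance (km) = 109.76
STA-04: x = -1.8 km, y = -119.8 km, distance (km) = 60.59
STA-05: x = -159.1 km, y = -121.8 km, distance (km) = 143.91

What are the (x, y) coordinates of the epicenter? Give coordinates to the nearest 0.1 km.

-27.0 km east, -64.7 km north

Circle about each station: (x − 1.1)² + (y − 41.4)² = 109.76²; (x + 1.8)² + (y + 119.8)² = 60.59²; (x + 159.1)² + (y + 121.8)² = 143.91².
Subtracting pairs of circle equations eliminates x²+y² and gives linear equations (the radical axes):
-5.8 x − 322.4 y = 21016.22
-320.4 x − 326.4 y = 29770.05
Solving the 2×2 system: x ≈ -27.0, y ≈ -64.7 km.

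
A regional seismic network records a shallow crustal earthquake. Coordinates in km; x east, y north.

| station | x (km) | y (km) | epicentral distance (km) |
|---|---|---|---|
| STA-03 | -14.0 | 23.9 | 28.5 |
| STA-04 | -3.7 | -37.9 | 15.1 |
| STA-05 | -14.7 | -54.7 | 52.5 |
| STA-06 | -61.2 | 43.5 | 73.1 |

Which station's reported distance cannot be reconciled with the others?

STA-04

Solve using three stations at a time. Using STA-03, STA-05, STA-06 (subtract circle equations pairwise → linear system) gives (x, y) ≈ (-4.9, -3.1).
Distances from that point to each station vs reported:
  STA-03: calculated 28.5 vs reported 28.5 → residual 0.0 km
  STA-04: calculated 34.8 vs reported 15.1 → residual 19.7 km
  STA-05: calculated 52.5 vs reported 52.5 → residual 0.0 km
  STA-06: calculated 73.1 vs reported 73.1 → residual 0.0 km
STA-03, STA-05, STA-06 are mutually consistent (residuals ≈ 0); STA-04 is off by 19.7 km.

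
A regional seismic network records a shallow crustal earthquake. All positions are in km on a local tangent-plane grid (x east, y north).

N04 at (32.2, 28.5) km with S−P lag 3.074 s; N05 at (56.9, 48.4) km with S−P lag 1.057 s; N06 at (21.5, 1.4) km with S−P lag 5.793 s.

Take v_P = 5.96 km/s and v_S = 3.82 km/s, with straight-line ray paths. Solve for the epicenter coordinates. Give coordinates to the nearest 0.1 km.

Distance from S−P lag: d = Δt · v_P v_S / (v_P − v_S) = Δt · (5.96·3.82)/(5.96−3.82) ≈ 10.6389·Δt.
So d_N04 = 32.70, d_N05 = 11.25, d_N06 = 61.63 km.
Circle about each station: (x − 32.2)² + (y − 28.5)² = 32.70²; (x − 56.9)² + (y − 48.4)² = 11.25²; (x − 21.5)² + (y − 1.4)² = 61.63².
Subtracting the N04 equation from the N05 and N06 equations removes the quadratic terms:
49.4 x + 39.8 y = 4673.81
-21.4 x − 54.2 y = -4113.85
Solving the 2×2 system: x ≈ 49.1, y ≈ 56.5 km.

x ≈ 49.1 km, y ≈ 56.5 km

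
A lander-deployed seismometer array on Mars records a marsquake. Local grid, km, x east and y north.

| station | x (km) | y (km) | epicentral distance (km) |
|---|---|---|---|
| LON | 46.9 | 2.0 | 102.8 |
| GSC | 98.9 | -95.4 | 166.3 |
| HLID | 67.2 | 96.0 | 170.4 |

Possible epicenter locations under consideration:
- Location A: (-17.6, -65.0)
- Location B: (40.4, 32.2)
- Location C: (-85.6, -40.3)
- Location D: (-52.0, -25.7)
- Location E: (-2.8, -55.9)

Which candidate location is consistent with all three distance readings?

Location D

For each candidate, compare |candidate − station| to the reported distance:
Location A: residuals LON 9.8, GSC 45.9, HLID 11.6 → max 45.9 km
Location B: residuals LON 71.9, GSC 25.9, HLID 101.2 → max 101.2 km
Location C: residuals LON 36.3, GSC 26.3, HLID 34.4 → max 36.3 km
Location D: residuals LON 0.1, GSC 0.1, HLID 0.0 → max 0.1 km
Location E: residuals LON 26.5, GSC 57.2, HLID 3.1 → max 57.2 km
Only Location D has all residuals ≈ 0.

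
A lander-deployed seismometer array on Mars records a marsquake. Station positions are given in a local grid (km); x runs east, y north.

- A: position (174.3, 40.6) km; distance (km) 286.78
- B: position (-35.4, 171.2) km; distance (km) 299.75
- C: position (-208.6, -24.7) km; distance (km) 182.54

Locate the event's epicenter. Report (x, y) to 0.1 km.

Circle about each station: (x − 174.3)² + (y − 40.6)² = 286.78²; (x + 35.4)² + (y − 171.2)² = 299.75²; (x + 208.6)² + (y + 24.7)² = 182.54².
Subtracting the A equation from the B and C equations removes the quadratic terms:
-419.4 x + 261.2 y = -9073.54
-765.8 x − 130.6 y = 61017.12
Solving the 2×2 system: x ≈ -57.9, y ≈ -127.7 km.

x ≈ -57.9 km, y ≈ -127.7 km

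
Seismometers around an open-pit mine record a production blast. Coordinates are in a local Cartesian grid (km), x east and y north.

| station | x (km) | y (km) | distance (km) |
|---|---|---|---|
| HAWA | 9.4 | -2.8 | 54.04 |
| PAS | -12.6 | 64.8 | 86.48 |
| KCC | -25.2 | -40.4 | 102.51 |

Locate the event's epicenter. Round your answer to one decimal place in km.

(59.6, 17.2)

Circle about each station: (x − 9.4)² + (y + 2.8)² = 54.04²; (x + 12.6)² + (y − 64.8)² = 86.48²; (x + 25.2)² + (y + 40.4)² = 102.51².
Subtracting pairs of circle equations eliminates x²+y² and gives linear equations (the radical axes):
-44.0 x + 135.2 y = -296.87
-69.2 x − 75.2 y = -5416.98
Solving the 2×2 system: x ≈ 59.6, y ≈ 17.2 km.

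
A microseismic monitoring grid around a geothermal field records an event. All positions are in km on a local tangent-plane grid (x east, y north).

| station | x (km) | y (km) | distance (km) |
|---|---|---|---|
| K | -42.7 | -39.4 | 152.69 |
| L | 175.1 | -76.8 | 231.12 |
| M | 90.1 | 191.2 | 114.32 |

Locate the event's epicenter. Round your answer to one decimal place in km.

Circle about each station: (x + 42.7)² + (y + 39.4)² = 152.69²; (x − 175.1)² + (y + 76.8)² = 231.12²; (x − 90.1)² + (y − 191.2)² = 114.32².
Subtracting pairs of circle equations eliminates x²+y² and gives linear equations (the radical axes):
435.6 x − 74.8 y = 3080.38
265.6 x + 461.2 y = 51544.97
Solving the 2×2 system: x ≈ 23.9, y ≈ 98.0 km.

x ≈ 23.9 km, y ≈ 98.0 km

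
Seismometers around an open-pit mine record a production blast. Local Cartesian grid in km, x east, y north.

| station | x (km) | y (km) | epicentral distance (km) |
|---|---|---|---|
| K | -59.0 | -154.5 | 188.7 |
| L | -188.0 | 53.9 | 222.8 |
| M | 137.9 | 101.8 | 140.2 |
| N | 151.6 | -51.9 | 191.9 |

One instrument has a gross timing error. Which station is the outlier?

Solve using three stations at a time. Using K, L, M (subtract circle equations pairwise → linear system) gives (x, y) ≈ (30.7, 11.5).
Distances from that point to each station vs reported:
  K: calculated 188.7 vs reported 188.7 → residual 0.0 km
  L: calculated 222.8 vs reported 222.8 → residual 0.0 km
  M: calculated 140.2 vs reported 140.2 → residual 0.0 km
  N: calculated 136.5 vs reported 191.9 → residual 55.4 km
K, L, M are mutually consistent (residuals ≈ 0); N is off by 55.4 km.

N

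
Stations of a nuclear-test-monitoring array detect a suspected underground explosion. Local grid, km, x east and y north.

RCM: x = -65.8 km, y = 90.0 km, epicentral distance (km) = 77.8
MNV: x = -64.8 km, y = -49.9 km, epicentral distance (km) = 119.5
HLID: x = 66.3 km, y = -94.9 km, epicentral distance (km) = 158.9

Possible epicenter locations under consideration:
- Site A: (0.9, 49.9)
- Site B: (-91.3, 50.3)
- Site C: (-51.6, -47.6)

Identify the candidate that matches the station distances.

Site A

For each candidate, compare |candidate − station| to the reported distance:
Site A: residuals RCM 0.0, MNV 0.0, HLID 0.0 → max 0.0 km
Site B: residuals RCM 30.6, MNV 15.9, HLID 55.4 → max 55.4 km
Site C: residuals RCM 60.5, MNV 106.1, HLID 31.9 → max 106.1 km
Only Site A has all residuals ≈ 0.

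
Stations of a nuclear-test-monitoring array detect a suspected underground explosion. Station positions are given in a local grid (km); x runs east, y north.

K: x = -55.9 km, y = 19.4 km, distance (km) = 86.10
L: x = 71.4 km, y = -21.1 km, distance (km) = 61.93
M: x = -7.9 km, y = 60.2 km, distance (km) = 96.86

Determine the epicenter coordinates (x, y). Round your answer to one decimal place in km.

Circle about each station: (x + 55.9)² + (y − 19.4)² = 86.10²; (x − 71.4)² + (y + 21.1)² = 61.93²; (x + 7.9)² + (y − 60.2)² = 96.86².
Subtracting pairs of circle equations eliminates x²+y² and gives linear equations (the radical axes):
254.6 x − 81.0 y = 5619.89
96.0 x + 81.6 y = -1783.37
Solving the 2×2 system: x ≈ 11.0, y ≈ -34.8 km.
Check against K (with the unrounded x, y): √((x + 55.9)²+(y − 19.4)²) = 86.10 ≈ 86.10 km. ✓

11.0 km east, -34.8 km north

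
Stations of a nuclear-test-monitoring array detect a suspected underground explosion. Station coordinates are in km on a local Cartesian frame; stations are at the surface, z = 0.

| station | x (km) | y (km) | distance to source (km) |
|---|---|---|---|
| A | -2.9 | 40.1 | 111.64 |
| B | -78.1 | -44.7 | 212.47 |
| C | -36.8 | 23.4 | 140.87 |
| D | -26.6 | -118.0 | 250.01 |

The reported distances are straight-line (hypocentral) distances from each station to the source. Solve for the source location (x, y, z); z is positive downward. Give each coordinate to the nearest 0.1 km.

(50.7, 109.5, 69.1)

Each station gives a sphere (x−x_i)² + (y−y_i)² + z² = d_i² (stations at z=0).
Subtracting the A sphere from B and C: z² cancels, leaving linear equations in x and y:
-150.4 x − 169.6 y = -26198.73
-67.8 x − 33.4 y = -7095.49
Solving: x ≈ 50.707, y ≈ 109.507 km (keep extra digits for the depth step; rounded: 50.7, 109.5).
Then from the A sphere: z² = 111.64² − (x + 2.9)² − (y − 40.1)² with x = 50.707, y = 109.507, so z ≈ 69.083 ≈ 69.1 km.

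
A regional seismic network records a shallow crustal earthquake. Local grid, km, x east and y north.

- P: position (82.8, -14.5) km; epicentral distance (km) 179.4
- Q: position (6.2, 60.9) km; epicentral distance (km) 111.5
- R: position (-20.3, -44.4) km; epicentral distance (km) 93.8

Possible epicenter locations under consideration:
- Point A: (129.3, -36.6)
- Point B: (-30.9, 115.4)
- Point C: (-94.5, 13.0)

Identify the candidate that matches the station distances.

For each candidate, compare |candidate − station| to the reported distance:
Point A: residuals P 127.9, Q 45.5, R 56.0 → max 127.9 km
Point B: residuals P 6.8, Q 45.6, R 66.4 → max 66.4 km
Point C: residuals P 0.0, Q 0.0, R 0.0 → max 0.0 km
Only Point C has all residuals ≈ 0.

Point C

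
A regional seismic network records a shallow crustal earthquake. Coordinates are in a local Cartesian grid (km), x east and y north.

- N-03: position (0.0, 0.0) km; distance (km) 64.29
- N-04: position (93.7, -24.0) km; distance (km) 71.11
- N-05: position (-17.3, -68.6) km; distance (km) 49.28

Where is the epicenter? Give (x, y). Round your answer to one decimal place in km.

Circle about each station: x² + y² = 64.29²; (x − 93.7)² + (y + 24.0)² = 71.11²; (x + 17.3)² + (y + 68.6)² = 49.28².
Subtracting the N-03 equation from the N-04 and N-05 equations removes the quadratic terms:
187.4 x − 48.0 y = 8432.26
-34.6 x − 137.2 y = 6709.94
Solving the 2×2 system: x ≈ 30.5, y ≈ -56.6 km.

x ≈ 30.5 km, y ≈ -56.6 km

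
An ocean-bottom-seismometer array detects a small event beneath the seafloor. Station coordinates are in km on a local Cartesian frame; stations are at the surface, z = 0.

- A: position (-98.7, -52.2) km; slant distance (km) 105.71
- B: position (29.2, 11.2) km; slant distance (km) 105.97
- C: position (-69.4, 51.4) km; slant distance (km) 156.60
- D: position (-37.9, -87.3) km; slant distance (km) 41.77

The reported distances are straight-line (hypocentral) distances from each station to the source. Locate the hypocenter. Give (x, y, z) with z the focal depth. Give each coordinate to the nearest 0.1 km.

x ≈ -1.4 km, y ≈ -88.2 km, depth ≈ 20.3 km

Each station gives a sphere (x−x_i)² + (y−y_i)² + z² = d_i² (stations at z=0).
Subtracting the A sphere from B and C: z² cancels, leaving linear equations in x and y:
255.8 x + 126.8 y = -11543.49
58.6 x + 207.2 y = -18357.17
Solving: x ≈ -1.407, y ≈ -88.198 km (keep extra digits for the depth step; rounded: -1.4, -88.2).
Then from the A sphere: z² = 105.71² − (x + 98.7)² − (y + 52.2)² with x = -1.407, y = -88.198, so z ≈ 20.318 ≈ 20.3 km.
Check against D (with the unrounded solution): distance 41.78 ≈ 41.77 km. ✓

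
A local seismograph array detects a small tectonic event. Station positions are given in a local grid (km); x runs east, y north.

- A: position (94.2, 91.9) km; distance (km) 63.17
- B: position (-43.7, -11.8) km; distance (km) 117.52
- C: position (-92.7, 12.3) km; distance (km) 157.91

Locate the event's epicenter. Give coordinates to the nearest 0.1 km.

Circle about each station: (x − 94.2)² + (y − 91.9)² = 63.17²; (x + 43.7)² + (y + 11.8)² = 117.52²; (x + 92.7)² + (y − 12.3)² = 157.91².
Subtracting the A equation from the B and C equations removes the quadratic terms:
-275.8 x − 207.4 y = -25090.82
-373.8 x − 159.2 y = -29519.79
Solving the 2×2 system: x ≈ 63.3, y ≈ 36.8 km.

(63.3, 36.8)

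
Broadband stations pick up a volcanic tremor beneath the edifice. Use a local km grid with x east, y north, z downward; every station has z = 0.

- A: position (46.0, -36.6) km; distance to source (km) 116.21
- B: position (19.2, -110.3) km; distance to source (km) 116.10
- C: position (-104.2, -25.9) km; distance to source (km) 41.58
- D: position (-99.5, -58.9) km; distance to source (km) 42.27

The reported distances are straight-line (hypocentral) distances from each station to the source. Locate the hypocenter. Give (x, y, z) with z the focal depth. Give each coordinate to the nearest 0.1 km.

Each station gives a sphere (x−x_i)² + (y−y_i)² + z² = d_i² (stations at z=0).
Subtracting the A sphere from B and C: z² cancels, leaving linear equations in x and y:
-53.6 x − 147.4 y = 9104.72
-300.4 x + 21.4 y = 19848.76
Solving: x ≈ -68.695, y ≈ -36.789 km (keep extra digits for the depth step; rounded: -68.7, -36.8).
Then from the A sphere: z² = 116.21² − (x − 46.0)² − (y + 36.6)² with x = -68.695, y = -36.789, so z ≈ 18.703 ≈ 18.7 km.
Check against D (with the unrounded solution): distance 42.28 ≈ 42.27 km. ✓

x ≈ -68.7 km, y ≈ -36.8 km, depth ≈ 18.7 km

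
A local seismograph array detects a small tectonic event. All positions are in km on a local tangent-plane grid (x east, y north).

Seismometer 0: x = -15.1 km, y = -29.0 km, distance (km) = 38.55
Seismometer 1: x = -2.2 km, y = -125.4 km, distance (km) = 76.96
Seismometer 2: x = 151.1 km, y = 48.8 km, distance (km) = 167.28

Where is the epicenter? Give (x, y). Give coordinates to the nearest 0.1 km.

Circle about each station: (x + 15.1)² + (y + 29.0)² = 38.55²; (x + 2.2)² + (y + 125.4)² = 76.96²; (x − 151.1)² + (y − 48.8)² = 167.28².
Subtracting the Seismometer 0 equation from the Seismometer 1 and Seismometer 2 equations removes the quadratic terms:
25.8 x − 192.8 y = 10224.25
332.4 x + 155.6 y = -2352.86
Solving the 2×2 system: x ≈ 16.7, y ≈ -50.8 km.

x ≈ 16.7 km, y ≈ -50.8 km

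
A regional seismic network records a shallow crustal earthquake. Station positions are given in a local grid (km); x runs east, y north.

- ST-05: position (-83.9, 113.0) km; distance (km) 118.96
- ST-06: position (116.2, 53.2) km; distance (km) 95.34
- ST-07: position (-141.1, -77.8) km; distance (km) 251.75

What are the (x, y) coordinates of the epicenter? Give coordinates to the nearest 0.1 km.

Circle about each station: (x + 83.9)² + (y − 113.0)² = 118.96²; (x − 116.2)² + (y − 53.2)² = 95.34²; (x + 141.1)² + (y + 77.8)² = 251.75².
Subtracting pairs of circle equations eliminates x²+y² and gives linear equations (the radical axes):
400.2 x − 119.6 y = 1586.24
-114.4 x − 381.6 y = -43072.74
Solving the 2×2 system: x ≈ 34.6, y ≈ 102.5 km.

34.6 km east, 102.5 km north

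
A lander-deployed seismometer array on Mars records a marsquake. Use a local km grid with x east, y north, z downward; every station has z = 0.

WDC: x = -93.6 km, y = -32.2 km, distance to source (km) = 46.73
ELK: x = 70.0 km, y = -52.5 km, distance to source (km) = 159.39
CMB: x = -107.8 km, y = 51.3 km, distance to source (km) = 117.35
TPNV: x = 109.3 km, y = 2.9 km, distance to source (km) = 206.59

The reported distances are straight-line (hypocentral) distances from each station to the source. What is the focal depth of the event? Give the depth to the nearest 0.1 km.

Each station gives a sphere (x−x_i)² + (y−y_i)² + z² = d_i² (stations at z=0).
Subtracting the WDC sphere from ELK and CMB: z² cancels, leaving linear equations in x and y:
327.2 x − 40.6 y = -25363.03
-28.4 x + 167.0 y = -7132.60
Solving: x ≈ -84.600, y ≈ -57.097 km (keep extra digits for the depth step; rounded: -84.6, -57.1).
Then from the WDC sphere: z² = 46.73² − (x + 93.6)² − (y + 32.2)² with x = -84.600, y = -57.097, so z ≈ 38.508 ≈ 38.5 km.
Check against TPNV (with the unrounded solution): distance 206.59 ≈ 206.59 km. ✓

depth ≈ 38.5 km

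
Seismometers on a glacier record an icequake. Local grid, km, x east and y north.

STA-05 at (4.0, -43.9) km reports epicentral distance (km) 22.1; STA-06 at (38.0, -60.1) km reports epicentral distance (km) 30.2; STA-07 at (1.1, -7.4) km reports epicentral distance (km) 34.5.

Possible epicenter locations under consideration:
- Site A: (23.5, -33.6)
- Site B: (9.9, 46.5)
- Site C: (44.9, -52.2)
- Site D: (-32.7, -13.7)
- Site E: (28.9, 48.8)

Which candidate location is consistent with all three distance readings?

For each candidate, compare |candidate − station| to the reported distance:
Site A: residuals STA-05 0.0, STA-06 0.0, STA-07 0.0 → max 0.0 km
Site B: residuals STA-05 68.5, STA-06 80.0, STA-07 20.1 → max 80.0 km
Site C: residuals STA-05 19.6, STA-06 19.7, STA-07 28.2 → max 28.2 km
Site D: residuals STA-05 25.4, STA-06 54.4, STA-07 0.1 → max 54.4 km
Site E: residuals STA-05 73.9, STA-06 79.1, STA-07 28.2 → max 79.1 km
Only Site A has all residuals ≈ 0.

Site A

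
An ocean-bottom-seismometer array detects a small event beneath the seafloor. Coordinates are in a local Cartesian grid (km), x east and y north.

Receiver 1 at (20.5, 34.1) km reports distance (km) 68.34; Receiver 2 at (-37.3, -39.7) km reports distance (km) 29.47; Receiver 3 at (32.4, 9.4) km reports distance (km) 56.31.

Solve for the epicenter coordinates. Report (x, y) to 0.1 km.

Circle about each station: (x − 20.5)² + (y − 34.1)² = 68.34²; (x + 37.3)² + (y + 39.7)² = 29.47²; (x − 32.4)² + (y − 9.4)² = 56.31².
Subtracting pairs of circle equations eliminates x²+y² and gives linear equations (the radical axes):
-115.6 x − 147.6 y = 5186.19
23.8 x − 49.4 y = 1054.60
Solving the 2×2 system: x ≈ -10.9, y ≈ -26.6 km.

x ≈ -10.9 km, y ≈ -26.6 km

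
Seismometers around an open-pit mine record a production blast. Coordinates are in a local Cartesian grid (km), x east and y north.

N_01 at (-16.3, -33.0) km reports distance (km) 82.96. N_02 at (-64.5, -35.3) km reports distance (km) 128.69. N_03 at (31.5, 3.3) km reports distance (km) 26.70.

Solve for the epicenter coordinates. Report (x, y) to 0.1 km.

Circle about each station: (x + 16.3)² + (y + 33.0)² = 82.96²; (x + 64.5)² + (y + 35.3)² = 128.69²; (x − 31.5)² + (y − 3.3)² = 26.70².
Subtracting the N_01 equation from the N_02 and N_03 equations removes the quadratic terms:
-96.4 x − 4.6 y = -5627.10
95.6 x + 72.6 y = 5817.92
Solving the 2×2 system: x ≈ 58.2, y ≈ 3.5 km.

x ≈ 58.2 km, y ≈ 3.5 km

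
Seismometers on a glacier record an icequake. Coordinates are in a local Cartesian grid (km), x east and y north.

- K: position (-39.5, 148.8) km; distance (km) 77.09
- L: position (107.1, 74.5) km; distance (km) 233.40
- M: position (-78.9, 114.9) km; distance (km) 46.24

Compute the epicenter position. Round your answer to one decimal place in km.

Circle about each station: (x + 39.5)² + (y − 148.8)² = 77.09²; (x − 107.1)² + (y − 74.5)² = 233.40²; (x + 78.9)² + (y − 114.9)² = 46.24².
Subtracting the K equation from the L and M equations removes the quadratic terms:
293.2 x − 148.6 y = -55213.72
-78.8 x − 67.8 y = -469.74
Solving the 2×2 system: x ≈ -116.3, y ≈ 142.1 km.
Check against K (with the unrounded x, y): √((x + 39.5)²+(y − 148.8)²) = 77.09 ≈ 77.09 km. ✓

-116.3 km east, 142.1 km north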